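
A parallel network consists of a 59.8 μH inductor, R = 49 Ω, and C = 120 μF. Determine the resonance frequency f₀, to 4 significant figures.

ω₀ = 1/√(LC) = 1/√(5.98e-05 × 0.00012) = 11800 rad/s
f₀ = ω₀/(2π) = 1.879 kHz

1.879 kHz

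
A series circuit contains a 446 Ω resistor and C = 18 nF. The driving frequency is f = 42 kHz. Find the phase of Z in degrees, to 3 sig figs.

-25.3°

ω = 2πf = 263900 rad/s
X_C = 1/(ωC) = 211 Ω
Z = 446 − j211 Ω
|Z| = √(446² + 211²) = 493 Ω
∠Z = arctan(-211/446) = -25.3°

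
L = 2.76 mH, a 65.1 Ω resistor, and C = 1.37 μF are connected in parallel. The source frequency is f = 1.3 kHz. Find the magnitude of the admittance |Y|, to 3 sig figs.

36.6 mS

ω = 2πf = 8168 rad/s
X_L = ωL = 22.5 Ω
X_C = 1/(ωC) = 89.4 Ω
Parallel: admittances add. Y = 1/R + 1/(jωL) + jωC
Y = (0.0154 − j0.0332) S
|Y| = 0.0366 S → |Z| = 1/|Y| = 27.4 Ω, ∠Z = −∠Y = 65.1°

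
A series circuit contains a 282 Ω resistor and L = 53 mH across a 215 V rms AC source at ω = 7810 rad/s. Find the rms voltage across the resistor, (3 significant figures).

121 V

X_L = ωL = 414 Ω
Z = 282 + j414 Ω
|Z| = √(282² + 414²) = 501 Ω
I = V/|Z| = 429 mA
V_R = I·|Z_R| = 0.429 × 282 = 121 V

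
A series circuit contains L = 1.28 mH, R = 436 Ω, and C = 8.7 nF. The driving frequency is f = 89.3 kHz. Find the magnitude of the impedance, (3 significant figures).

ω = 2πf = 561100 rad/s
X_L = ωL = 718 Ω
X_C = 1/(ωC) = 205 Ω
Net reactance X = X_L − X_C = 513 Ω
Z = 436 + j513 Ω
|Z| = √(436² + 513²) = 674 Ω

674 Ω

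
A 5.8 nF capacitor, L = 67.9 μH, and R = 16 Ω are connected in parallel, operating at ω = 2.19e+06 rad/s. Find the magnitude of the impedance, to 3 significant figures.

15.9 Ω

X_L = ωL = 149 Ω
X_C = 1/(ωC) = 78.7 Ω
Parallel: admittances add. Y = 1/R + 1/(jωL) + jωC
Y = (0.0625 + j0.00598) S
|Y| = 0.0628 S → |Z| = 1/|Y| = 15.9 Ω, ∠Z = −∠Y = -5.46°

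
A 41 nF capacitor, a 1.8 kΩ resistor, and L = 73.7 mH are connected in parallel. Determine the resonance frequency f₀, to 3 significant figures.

ω₀ = 1/√(LC) = 1/√(0.0737 × 4.1e-08) = 18190 rad/s
f₀ = ω₀/(2π) = 2.90 kHz

2.90 kHz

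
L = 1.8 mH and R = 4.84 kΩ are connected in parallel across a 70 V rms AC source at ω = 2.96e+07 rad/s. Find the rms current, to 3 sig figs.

X_L = ωL = 53300 Ω
Parallel: admittances add. Y = 1/R + 1/(jωL)
Y = (0.000207 − j1.88e-05) S
|Y| = 0.000207 S → |Z| = 1/|Y| = 4820 Ω, ∠Z = −∠Y = 5.19°
I = V/|Z| = 70/4820 = 14.5 mA

14.5 mA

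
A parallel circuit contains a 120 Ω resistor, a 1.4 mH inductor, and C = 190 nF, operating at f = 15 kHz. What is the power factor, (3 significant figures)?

ω = 2πf = 94250 rad/s
X_L = ωL = 132 Ω
X_C = 1/(ωC) = 55.8 Ω
Parallel: admittances add. Y = 1/R + 1/(jωL) + jωC
Y = (0.00833 + j0.0103) S
|Y| = 0.0133 S → |Z| = 1/|Y| = 75.4 Ω, ∠Z = −∠Y = -51.1°
cos φ = cos(-51.1°) = 0.628

0.628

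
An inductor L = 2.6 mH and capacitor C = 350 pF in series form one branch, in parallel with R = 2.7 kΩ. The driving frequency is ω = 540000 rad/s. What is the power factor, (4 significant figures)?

0.8213

X_L = ωL = 1404 Ω
X_C = 1/(ωC) = 5291 Ω
Branch 1: Z₁ = R = 2700 Ω
Branch 2 (series LC): Z₂ = j(X_L − X_C) = −j3887 Ω
Parallel: Z = Z₁Z₂/(Z₁+Z₂), |Z| = 2218 Ω, ∠Z = -34.78°
cos φ = cos(-34.78°) = 0.8213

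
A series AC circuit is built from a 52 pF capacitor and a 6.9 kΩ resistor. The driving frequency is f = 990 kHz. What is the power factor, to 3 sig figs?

0.913

ω = 2πf = 6.22e+06 rad/s
X_C = 1/(ωC) = 3090 Ω
Z = 6900 − j3090 Ω
|Z| = √(6900² + 3090²) = 7560 Ω
∠Z = arctan(-3090/6900) = -24.1°
cos φ = cos(-24.1°) = 0.913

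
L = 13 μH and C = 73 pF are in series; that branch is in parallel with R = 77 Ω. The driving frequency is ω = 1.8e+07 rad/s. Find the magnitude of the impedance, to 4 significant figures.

76.19 Ω

X_L = ωL = 234.0 Ω
X_C = 1/(ωC) = 761.0 Ω
Branch 1: Z₁ = R = 77.00 Ω
Branch 2 (series LC): Z₂ = j(X_L − X_C) = −j527.0 Ω
Parallel: Z = Z₁Z₂/(Z₁+Z₂), |Z| = 76.19 Ω, ∠Z = -8.312°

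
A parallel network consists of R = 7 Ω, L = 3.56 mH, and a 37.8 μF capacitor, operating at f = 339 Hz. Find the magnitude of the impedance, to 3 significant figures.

6.59 Ω

ω = 2πf = 2130 rad/s
X_L = ωL = 7.58 Ω
X_C = 1/(ωC) = 12.4 Ω
Parallel: admittances add. Y = 1/R + 1/(jωL) + jωC
Y = (0.143 − j0.0514) S
|Y| = 0.152 S → |Z| = 1/|Y| = 6.59 Ω, ∠Z = −∠Y = 19.8°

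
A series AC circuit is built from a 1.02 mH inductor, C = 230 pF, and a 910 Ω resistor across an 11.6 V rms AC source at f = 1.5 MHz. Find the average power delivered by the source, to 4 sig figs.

ω = 2πf = 9.425e+06 rad/s
X_L = ωL = 9613 Ω
X_C = 1/(ωC) = 461.3 Ω
Net reactance X = X_L − X_C = 9152 Ω
Z = 910.0 + j9152 Ω
|Z| = √(910.0² + 9152²) = 9197 Ω
∠Z = arctan(9152/910.0) = 84.32°
I = V/|Z| = 1.261 mA
P = VI cos φ = 11.6 × 0.001261 × cos(84.32°) = 1.448 mW

1.448 mW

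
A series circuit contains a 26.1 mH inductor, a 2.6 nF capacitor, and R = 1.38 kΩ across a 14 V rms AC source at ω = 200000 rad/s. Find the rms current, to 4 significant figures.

3.917 mA

X_L = ωL = 5220 Ω
X_C = 1/(ωC) = 1923 Ω
Net reactance X = X_L − X_C = 3297 Ω
Z = 1380 + j3297 Ω
|Z| = √(1380² + 3297²) = 3574 Ω
I = V/|Z| = 14/3574 = 3.917 mA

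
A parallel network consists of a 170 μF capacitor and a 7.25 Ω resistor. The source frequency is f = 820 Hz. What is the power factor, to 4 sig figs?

0.1556

ω = 2πf = 5152 rad/s
X_C = 1/(ωC) = 1.142 Ω
Parallel: admittances add. Y = 1/R + jωC
Y = (0.1379 + j0.8759) S
|Y| = 0.8867 S → |Z| = 1/|Y| = 1.128 Ω, ∠Z = −∠Y = -81.05°
cos φ = cos(-81.05°) = 0.1556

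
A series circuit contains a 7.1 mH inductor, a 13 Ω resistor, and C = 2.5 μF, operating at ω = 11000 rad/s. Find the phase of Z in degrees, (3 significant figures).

72.7°

X_L = ωL = 78.1 Ω
X_C = 1/(ωC) = 36.4 Ω
Net reactance X = X_L − X_C = 41.7 Ω
Z = 13.0 + j41.7 Ω
|Z| = √(13.0² + 41.7²) = 43.7 Ω
∠Z = arctan(41.7/13.0) = 72.7°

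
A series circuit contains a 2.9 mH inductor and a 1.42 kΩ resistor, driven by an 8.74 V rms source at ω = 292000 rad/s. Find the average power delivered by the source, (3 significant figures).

X_L = ωL = 847 Ω
Z = 1420 + j847 Ω
|Z| = √(1420² + 847²) = 1650 Ω
∠Z = arctan(847/1420) = 30.8°
I = V/|Z| = 5.29 mA
P = VI cos φ = 8.74 × 0.00529 × cos(30.8°) = 39.7 mW

39.7 mW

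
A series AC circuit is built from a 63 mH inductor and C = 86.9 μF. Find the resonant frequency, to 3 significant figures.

68.0 Hz

ω₀ = 1/√(LC) = 1/√(0.063 × 8.69e-05) = 427.4 rad/s
f₀ = ω₀/(2π) = 68.0 Hz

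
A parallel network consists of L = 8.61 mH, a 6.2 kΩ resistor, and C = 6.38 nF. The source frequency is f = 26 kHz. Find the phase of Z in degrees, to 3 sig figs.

-64.0°

ω = 2πf = 163400 rad/s
X_L = ωL = 1410 Ω
X_C = 1/(ωC) = 959 Ω
Parallel: admittances add. Y = 1/R + 1/(jωL) + jωC
Y = (0.000161 + j0.000331) S
|Y| = 0.000368 S → |Z| = 1/|Y| = 2710 Ω, ∠Z = −∠Y = -64.0°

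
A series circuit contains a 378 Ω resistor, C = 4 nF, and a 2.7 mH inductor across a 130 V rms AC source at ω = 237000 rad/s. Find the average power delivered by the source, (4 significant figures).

X_L = ωL = 639.9 Ω
X_C = 1/(ωC) = 1055 Ω
Net reactance X = X_L − X_C = -415.0 Ω
Z = 378.0 − j415.0 Ω
|Z| = √(378.0² + 415.0²) = 561.3 Ω
∠Z = arctan(-415.0/378.0) = -47.67°
I = V/|Z| = 231.6 mA
P = VI cos φ = 130 × 0.2316 × cos(-47.67°) = 20.28 W

20.28 W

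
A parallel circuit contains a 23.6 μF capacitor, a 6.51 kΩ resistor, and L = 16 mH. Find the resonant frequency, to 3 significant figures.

259 Hz

ω₀ = 1/√(LC) = 1/√(0.016 × 2.36e-05) = 1627 rad/s
f₀ = ω₀/(2π) = 259 Hz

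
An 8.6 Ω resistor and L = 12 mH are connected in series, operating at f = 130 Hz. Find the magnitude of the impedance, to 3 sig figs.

13.0 Ω

ω = 2πf = 816.8 rad/s
X_L = ωL = 9.80 Ω
Z = 8.60 + j9.80 Ω
|Z| = √(8.60² + 9.80²) = 13.0 Ω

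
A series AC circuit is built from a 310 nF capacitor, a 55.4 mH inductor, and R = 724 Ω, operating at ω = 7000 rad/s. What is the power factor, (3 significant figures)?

X_L = ωL = 388 Ω
X_C = 1/(ωC) = 461 Ω
Net reactance X = X_L − X_C = -73.0 Ω
Z = 724 − j73.0 Ω
|Z| = √(724² + 73.0²) = 728 Ω
∠Z = arctan(-73.0/724) = -5.76°
cos φ = cos(-5.76°) = 0.995

0.995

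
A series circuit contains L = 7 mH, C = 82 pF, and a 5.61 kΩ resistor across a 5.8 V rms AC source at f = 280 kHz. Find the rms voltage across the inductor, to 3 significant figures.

9.19 V

ω = 2πf = 1.759e+06 rad/s
X_L = ωL = 12300 Ω
X_C = 1/(ωC) = 6930 Ω
Net reactance X = X_L − X_C = 5380 Ω
Z = 5610 + j5380 Ω
|Z| = √(5610² + 5380²) = 7780 Ω
I = V/|Z| = 746 μA
V_L = I·|Z_L| = 0.000746 × 12300 = 9.19 V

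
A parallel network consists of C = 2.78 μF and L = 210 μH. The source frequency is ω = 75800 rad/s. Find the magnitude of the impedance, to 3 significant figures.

X_L = ωL = 15.9 Ω
X_C = 1/(ωC) = 4.75 Ω
Parallel: admittances add. Y = 1/(jωL) + jωC
Y = (0 + j0.148) S
|Y| = 0.148 S → |Z| = 1/|Y| = 6.76 Ω, ∠Z = −∠Y = -90.0°

6.76 Ω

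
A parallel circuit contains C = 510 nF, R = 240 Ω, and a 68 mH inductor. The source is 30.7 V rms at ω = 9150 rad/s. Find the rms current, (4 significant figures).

158.7 mA

X_L = ωL = 622.2 Ω
X_C = 1/(ωC) = 214.3 Ω
Parallel: admittances add. Y = 1/R + 1/(jωL) + jωC
Y = (0.004167 + j0.003059) S
|Y| = 0.005169 S → |Z| = 1/|Y| = 193.5 Ω, ∠Z = −∠Y = -36.29°
I = V/|Z| = 30.7/193.5 = 158.7 mA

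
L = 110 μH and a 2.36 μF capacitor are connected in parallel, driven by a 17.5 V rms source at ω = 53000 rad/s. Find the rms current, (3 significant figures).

813 mA

X_L = ωL = 5.83 Ω
X_C = 1/(ωC) = 7.99 Ω
Parallel: admittances add. Y = 1/(jωL) + jωC
Y = (0 − j0.0464) S
|Y| = 0.0464 S → |Z| = 1/|Y| = 21.5 Ω, ∠Z = −∠Y = 90.0°
I = V/|Z| = 17.5/21.5 = 813 mA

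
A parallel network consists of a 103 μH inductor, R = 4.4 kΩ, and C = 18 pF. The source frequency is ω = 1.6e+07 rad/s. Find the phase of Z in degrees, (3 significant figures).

54.5°

X_L = ωL = 1650 Ω
X_C = 1/(ωC) = 3470 Ω
Parallel: admittances add. Y = 1/R + 1/(jωL) + jωC
Y = (0.000227 − j0.000319) S
|Y| = 0.000392 S → |Z| = 1/|Y| = 2550 Ω, ∠Z = −∠Y = 54.5°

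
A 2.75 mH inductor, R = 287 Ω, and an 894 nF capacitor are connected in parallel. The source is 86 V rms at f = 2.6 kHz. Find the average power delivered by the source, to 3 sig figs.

25.8 W

ω = 2πf = 16340 rad/s
X_L = ωL = 44.9 Ω
X_C = 1/(ωC) = 68.5 Ω
Parallel: admittances add. Y = 1/R + 1/(jωL) + jωC
Y = (0.00348 − j0.00765) S
|Y| = 0.00841 S → |Z| = 1/|Y| = 119 Ω, ∠Z = −∠Y = 65.5°
I = V/|Z| = 723 mA
P = VI cos φ = 86 × 0.723 × cos(65.5°) = 25.8 W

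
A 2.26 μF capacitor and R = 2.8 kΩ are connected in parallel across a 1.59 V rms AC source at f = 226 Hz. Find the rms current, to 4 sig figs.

5.134 mA

ω = 2πf = 1420 rad/s
X_C = 1/(ωC) = 311.6 Ω
Parallel: admittances add. Y = 1/R + jωC
Y = (0.0003571 + j0.003209) S
|Y| = 0.003229 S → |Z| = 1/|Y| = 309.7 Ω, ∠Z = −∠Y = -83.65°
I = V/|Z| = 1.59/309.7 = 5.134 mA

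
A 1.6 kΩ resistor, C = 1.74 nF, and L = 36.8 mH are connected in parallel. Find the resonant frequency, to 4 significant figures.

19.89 kHz

ω₀ = 1/√(LC) = 1/√(0.0368 × 1.74e-09) = 125000 rad/s
f₀ = ω₀/(2π) = 19.89 kHz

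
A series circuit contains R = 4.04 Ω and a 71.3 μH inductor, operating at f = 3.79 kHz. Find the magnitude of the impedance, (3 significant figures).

ω = 2πf = 23810 rad/s
X_L = ωL = 1.70 Ω
Z = 4.04 + j1.70 Ω
|Z| = √(4.04² + 1.70²) = 4.38 Ω

4.38 Ω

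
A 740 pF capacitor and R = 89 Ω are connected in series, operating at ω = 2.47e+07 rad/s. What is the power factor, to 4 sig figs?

X_C = 1/(ωC) = 54.71 Ω
Z = 89.00 − j54.71 Ω
|Z| = √(89.00² + 54.71²) = 104.5 Ω
∠Z = arctan(-54.71/89.00) = -31.58°
cos φ = cos(-31.58°) = 0.8519

0.8519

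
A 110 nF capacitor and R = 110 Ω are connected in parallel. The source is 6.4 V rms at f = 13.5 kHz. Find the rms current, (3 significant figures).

ω = 2πf = 84820 rad/s
X_C = 1/(ωC) = 107 Ω
Parallel: admittances add. Y = 1/R + jωC
Y = (0.00909 + j0.00933) S
|Y| = 0.0130 S → |Z| = 1/|Y| = 76.8 Ω, ∠Z = −∠Y = -45.7°
I = V/|Z| = 6.4/76.8 = 83.4 mA

83.4 mA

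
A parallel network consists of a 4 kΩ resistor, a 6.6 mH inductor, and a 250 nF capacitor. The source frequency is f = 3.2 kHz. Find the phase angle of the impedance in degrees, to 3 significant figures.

ω = 2πf = 20110 rad/s
X_L = ωL = 133 Ω
X_C = 1/(ωC) = 199 Ω
Parallel: admittances add. Y = 1/R + 1/(jωL) + jωC
Y = (0.000250 − j0.00251) S
|Y| = 0.00252 S → |Z| = 1/|Y| = 397 Ω, ∠Z = −∠Y = 84.3°

84.3°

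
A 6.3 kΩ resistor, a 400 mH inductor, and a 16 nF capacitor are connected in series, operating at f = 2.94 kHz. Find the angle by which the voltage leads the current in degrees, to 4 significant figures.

ω = 2πf = 18470 rad/s
X_L = ωL = 7389 Ω
X_C = 1/(ωC) = 3383 Ω
Net reactance X = X_L − X_C = 4006 Ω
Z = 6300 + j4006 Ω
|Z| = √(6300² + 4006²) = 7466 Ω
∠Z = arctan(4006/6300) = 32.45°

32.45°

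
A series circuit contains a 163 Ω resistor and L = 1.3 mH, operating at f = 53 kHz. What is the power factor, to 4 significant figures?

0.3524

ω = 2πf = 333000 rad/s
X_L = ωL = 432.9 Ω
Z = 163.0 + j432.9 Ω
|Z| = √(163.0² + 432.9²) = 462.6 Ω
∠Z = arctan(432.9/163.0) = 69.37°
cos φ = cos(69.37°) = 0.3524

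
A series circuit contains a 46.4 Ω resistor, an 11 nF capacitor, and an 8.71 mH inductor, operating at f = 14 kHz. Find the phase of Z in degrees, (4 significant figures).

ω = 2πf = 87960 rad/s
X_L = ωL = 766.2 Ω
X_C = 1/(ωC) = 1033 Ω
Net reactance X = X_L − X_C = -267.3 Ω
Z = 46.40 − j267.3 Ω
|Z| = √(46.40² + 267.3²) = 271.3 Ω
∠Z = arctan(-267.3/46.40) = -80.15°

-80.15°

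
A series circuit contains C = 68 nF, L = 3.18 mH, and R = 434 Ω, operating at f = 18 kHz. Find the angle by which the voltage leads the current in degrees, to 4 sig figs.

27.88°

ω = 2πf = 113100 rad/s
X_L = ωL = 359.6 Ω
X_C = 1/(ωC) = 130.0 Ω
Net reactance X = X_L − X_C = 229.6 Ω
Z = 434.0 + j229.6 Ω
|Z| = √(434.0² + 229.6²) = 491.0 Ω
∠Z = arctan(229.6/434.0) = 27.88°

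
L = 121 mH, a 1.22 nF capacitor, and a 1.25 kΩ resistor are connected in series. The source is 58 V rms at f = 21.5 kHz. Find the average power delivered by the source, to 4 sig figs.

ω = 2πf = 135100 rad/s
X_L = ωL = 16350 Ω
X_C = 1/(ωC) = 6068 Ω
Net reactance X = X_L − X_C = 10280 Ω
Z = 1250 + j10280 Ω
|Z| = √(1250² + 10280²) = 10350 Ω
∠Z = arctan(10280/1250) = 83.07°
I = V/|Z| = 5.602 mA
P = VI cos φ = 58 × 0.005602 × cos(83.07°) = 39.23 mW

39.23 mW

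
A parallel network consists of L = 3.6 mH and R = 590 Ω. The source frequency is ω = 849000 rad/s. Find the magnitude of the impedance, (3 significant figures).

579 Ω

X_L = ωL = 3060 Ω
Parallel: admittances add. Y = 1/R + 1/(jωL)
Y = (0.00169 − j0.000327) S
|Y| = 0.00173 S → |Z| = 1/|Y| = 579 Ω, ∠Z = −∠Y = 10.9°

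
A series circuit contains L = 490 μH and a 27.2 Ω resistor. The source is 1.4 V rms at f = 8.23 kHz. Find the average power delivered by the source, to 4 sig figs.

38.58 mW

ω = 2πf = 51710 rad/s
X_L = ωL = 25.34 Ω
Z = 27.20 + j25.34 Ω
|Z| = √(27.20² + 25.34²) = 37.17 Ω
∠Z = arctan(25.34/27.20) = 42.97°
I = V/|Z| = 37.66 mA
P = VI cos φ = 1.4 × 0.03766 × cos(42.97°) = 38.58 mW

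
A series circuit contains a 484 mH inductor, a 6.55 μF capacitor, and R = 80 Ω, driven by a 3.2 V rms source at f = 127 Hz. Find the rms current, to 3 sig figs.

15.2 mA

ω = 2πf = 798.0 rad/s
X_L = ωL = 386 Ω
X_C = 1/(ωC) = 191 Ω
Net reactance X = X_L − X_C = 195 Ω
Z = 80.0 + j195 Ω
|Z| = √(80.0² + 195²) = 211 Ω
I = V/|Z| = 3.2/211 = 15.2 mA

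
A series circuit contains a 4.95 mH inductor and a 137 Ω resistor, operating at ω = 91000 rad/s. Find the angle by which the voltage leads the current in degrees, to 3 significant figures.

73.1°

X_L = ωL = 450 Ω
Z = 137 + j450 Ω
|Z| = √(137² + 450²) = 471 Ω
∠Z = arctan(450/137) = 73.1°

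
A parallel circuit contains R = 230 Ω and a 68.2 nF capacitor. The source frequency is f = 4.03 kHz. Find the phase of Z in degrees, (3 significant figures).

-21.7°

ω = 2πf = 25320 rad/s
X_C = 1/(ωC) = 579 Ω
Parallel: admittances add. Y = 1/R + jωC
Y = (0.00435 + j0.00173) S
|Y| = 0.00468 S → |Z| = 1/|Y| = 214 Ω, ∠Z = −∠Y = -21.7°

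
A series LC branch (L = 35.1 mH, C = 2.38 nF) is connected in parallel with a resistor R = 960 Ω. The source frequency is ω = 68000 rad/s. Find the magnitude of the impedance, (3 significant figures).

X_L = ωL = 2390 Ω
X_C = 1/(ωC) = 6180 Ω
Branch 1: Z₁ = R = 960 Ω
Branch 2 (series LC): Z₂ = j(X_L − X_C) = −j3790 Ω
Parallel: Z = Z₁Z₂/(Z₁+Z₂), |Z| = 931 Ω, ∠Z = -14.2°

931 Ω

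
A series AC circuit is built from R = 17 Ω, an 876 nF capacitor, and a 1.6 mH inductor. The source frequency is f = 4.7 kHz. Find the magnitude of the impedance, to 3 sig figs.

19.0 Ω

ω = 2πf = 29530 rad/s
X_L = ωL = 47.2 Ω
X_C = 1/(ωC) = 38.7 Ω
Net reactance X = X_L − X_C = 8.59 Ω
Z = 17.0 + j8.59 Ω
|Z| = √(17.0² + 8.59²) = 19.0 Ω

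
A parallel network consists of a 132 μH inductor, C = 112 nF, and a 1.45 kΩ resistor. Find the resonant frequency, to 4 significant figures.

41.39 kHz

ω₀ = 1/√(LC) = 1/√(0.000132 × 1.12e-07) = 260100 rad/s
f₀ = ω₀/(2π) = 41.39 kHz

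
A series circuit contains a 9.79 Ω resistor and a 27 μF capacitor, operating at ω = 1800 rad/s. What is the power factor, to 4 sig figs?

0.4296

X_C = 1/(ωC) = 20.58 Ω
Z = 9.790 − j20.58 Ω
|Z| = √(9.790² + 20.58²) = 22.79 Ω
∠Z = arctan(-20.58/9.790) = -64.56°
cos φ = cos(-64.56°) = 0.4296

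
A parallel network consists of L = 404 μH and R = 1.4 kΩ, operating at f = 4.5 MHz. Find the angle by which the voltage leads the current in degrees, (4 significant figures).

ω = 2πf = 2.827e+07 rad/s
X_L = ωL = 11420 Ω
Parallel: admittances add. Y = 1/R + 1/(jωL)
Y = (0.0007143 − j8.754e-05) S
|Y| = 0.0007196 S → |Z| = 1/|Y| = 1390 Ω, ∠Z = −∠Y = 6.987°

6.987°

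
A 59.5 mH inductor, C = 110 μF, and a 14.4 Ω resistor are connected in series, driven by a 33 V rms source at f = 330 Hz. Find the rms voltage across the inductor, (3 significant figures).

ω = 2πf = 2073 rad/s
X_L = ωL = 123 Ω
X_C = 1/(ωC) = 4.38 Ω
Net reactance X = X_L − X_C = 119 Ω
Z = 14.4 + j119 Ω
|Z| = √(14.4² + 119²) = 120 Ω
I = V/|Z| = 275 mA
V_L = I·|Z_L| = 0.275 × 123 = 34.0 V

34.0 V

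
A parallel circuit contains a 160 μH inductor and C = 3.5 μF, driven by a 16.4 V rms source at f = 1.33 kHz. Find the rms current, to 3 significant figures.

11.8 A

ω = 2πf = 8357 rad/s
X_L = ωL = 1.34 Ω
X_C = 1/(ωC) = 34.2 Ω
Parallel: admittances add. Y = 1/(jωL) + jωC
Y = (0 − j0.719) S
|Y| = 0.719 S → |Z| = 1/|Y| = 1.39 Ω, ∠Z = −∠Y = 90.0°
I = V/|Z| = 16.4/1.39 = 11.8 A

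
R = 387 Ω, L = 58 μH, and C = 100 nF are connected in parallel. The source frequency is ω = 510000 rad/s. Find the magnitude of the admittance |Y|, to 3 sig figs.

17.4 mS

X_L = ωL = 29.6 Ω
X_C = 1/(ωC) = 19.6 Ω
Parallel: admittances add. Y = 1/R + 1/(jωL) + jωC
Y = (0.00258 + j0.0172) S
|Y| = 0.0174 S → |Z| = 1/|Y| = 57.5 Ω, ∠Z = −∠Y = -81.5°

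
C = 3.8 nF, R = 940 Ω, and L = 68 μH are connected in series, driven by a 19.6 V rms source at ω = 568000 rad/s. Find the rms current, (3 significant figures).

19.0 mA

X_L = ωL = 38.6 Ω
X_C = 1/(ωC) = 463 Ω
Net reactance X = X_L − X_C = -425 Ω
Z = 940 − j425 Ω
|Z| = √(940² + 425²) = 1030 Ω
I = V/|Z| = 19.6/1030 = 19.0 mA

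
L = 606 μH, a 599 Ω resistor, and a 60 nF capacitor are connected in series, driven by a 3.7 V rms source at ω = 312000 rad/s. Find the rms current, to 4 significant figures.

X_L = ωL = 189.1 Ω
X_C = 1/(ωC) = 53.42 Ω
Net reactance X = X_L − X_C = 135.7 Ω
Z = 599.0 + j135.7 Ω
|Z| = √(599.0² + 135.7²) = 614.2 Ω
I = V/|Z| = 3.7/614.2 = 6.024 mA

6.024 mA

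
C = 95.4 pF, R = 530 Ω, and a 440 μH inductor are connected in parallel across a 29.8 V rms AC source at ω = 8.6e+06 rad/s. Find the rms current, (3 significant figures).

58.6 mA

X_L = ωL = 3780 Ω
X_C = 1/(ωC) = 1220 Ω
Parallel: admittances add. Y = 1/R + 1/(jωL) + jωC
Y = (0.00189 + j0.000556) S
|Y| = 0.00197 S → |Z| = 1/|Y| = 508 Ω, ∠Z = −∠Y = -16.4°
I = V/|Z| = 29.8/508 = 58.6 mA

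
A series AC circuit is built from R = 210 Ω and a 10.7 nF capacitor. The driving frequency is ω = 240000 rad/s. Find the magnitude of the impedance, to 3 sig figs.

442 Ω

X_C = 1/(ωC) = 389 Ω
Z = 210 − j389 Ω
|Z| = √(210² + 389²) = 442 Ω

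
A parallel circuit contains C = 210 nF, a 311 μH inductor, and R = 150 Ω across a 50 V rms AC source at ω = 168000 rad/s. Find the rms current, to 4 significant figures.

X_L = ωL = 52.25 Ω
X_C = 1/(ωC) = 28.34 Ω
Parallel: admittances add. Y = 1/R + 1/(jωL) + jωC
Y = (0.006667 + j0.01614) S
|Y| = 0.01746 S → |Z| = 1/|Y| = 57.26 Ω, ∠Z = −∠Y = -67.56°
I = V/|Z| = 50/57.26 = 873.2 mA

873.2 mA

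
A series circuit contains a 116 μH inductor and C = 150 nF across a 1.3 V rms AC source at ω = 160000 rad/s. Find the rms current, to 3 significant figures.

X_L = ωL = 18.6 Ω
X_C = 1/(ωC) = 41.7 Ω
Net reactance X = X_L − X_C = -23.1 Ω
Z = − j23.1 Ω
|Z| = √(0² + 23.1²) = 23.1 Ω
I = V/|Z| = 1.3/23.1 = 56.3 mA

56.3 mA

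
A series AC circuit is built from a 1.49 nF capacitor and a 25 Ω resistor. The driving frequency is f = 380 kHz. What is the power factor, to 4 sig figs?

ω = 2πf = 2.388e+06 rad/s
X_C = 1/(ωC) = 281.1 Ω
Z = 25.00 − j281.1 Ω
|Z| = √(25.00² + 281.1²) = 282.2 Ω
∠Z = arctan(-281.1/25.00) = -84.92°
cos φ = cos(-84.92°) = 0.08859

0.08859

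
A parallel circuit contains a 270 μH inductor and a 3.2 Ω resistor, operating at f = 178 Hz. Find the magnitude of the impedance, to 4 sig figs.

ω = 2πf = 1118 rad/s
X_L = ωL = 0.3020 Ω
Parallel: admittances add. Y = 1/R + 1/(jωL)
Y = (0.3125 − j3.312) S
|Y| = 3.326 S → |Z| = 1/|Y| = 0.3006 Ω, ∠Z = −∠Y = 84.61°

0.3006 Ω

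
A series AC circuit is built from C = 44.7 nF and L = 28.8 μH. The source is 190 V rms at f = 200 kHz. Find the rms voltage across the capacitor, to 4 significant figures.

ω = 2πf = 1.257e+06 rad/s
X_L = ωL = 36.19 Ω
X_C = 1/(ωC) = 17.80 Ω
Net reactance X = X_L − X_C = 18.39 Ω
Z = j18.39 Ω
|Z| = √(0² + 18.39²) = 18.39 Ω
I = V/|Z| = 10.33 A
V_C = I·|Z_C| = 10.33 × 17.80 = 183.9 V

183.9 V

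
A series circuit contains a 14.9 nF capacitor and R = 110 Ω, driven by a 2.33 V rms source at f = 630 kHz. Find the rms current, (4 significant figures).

20.93 mA

ω = 2πf = 3.958e+06 rad/s
X_C = 1/(ωC) = 16.95 Ω
Z = 110.0 − j16.95 Ω
|Z| = √(110.0² + 16.95²) = 111.3 Ω
I = V/|Z| = 2.33/111.3 = 20.93 mA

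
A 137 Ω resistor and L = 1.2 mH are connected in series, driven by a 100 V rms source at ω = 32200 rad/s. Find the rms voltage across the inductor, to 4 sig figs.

X_L = ωL = 38.64 Ω
Z = 137.0 + j38.64 Ω
|Z| = √(137.0² + 38.64²) = 142.3 Ω
I = V/|Z| = 702.5 mA
V_L = I·|Z_L| = 0.7025 × 38.64 = 27.15 V

27.15 V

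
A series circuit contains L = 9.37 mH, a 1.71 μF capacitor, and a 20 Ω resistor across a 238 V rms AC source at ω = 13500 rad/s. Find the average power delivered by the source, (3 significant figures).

155 W

X_L = ωL = 126 Ω
X_C = 1/(ωC) = 43.3 Ω
Net reactance X = X_L − X_C = 83.2 Ω
Z = 20.0 + j83.2 Ω
|Z| = √(20.0² + 83.2²) = 85.5 Ω
∠Z = arctan(83.2/20.0) = 76.5°
I = V/|Z| = 2.78 A
P = VI cos φ = 238 × 2.78 × cos(76.5°) = 155 W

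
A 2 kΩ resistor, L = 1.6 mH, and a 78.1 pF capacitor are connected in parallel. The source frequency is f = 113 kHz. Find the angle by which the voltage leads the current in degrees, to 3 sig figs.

58.8°

ω = 2πf = 710000 rad/s
X_L = ωL = 1140 Ω
X_C = 1/(ωC) = 18000 Ω
Parallel: admittances add. Y = 1/R + 1/(jωL) + jωC
Y = (0.000500 − j0.000825) S
|Y| = 0.000965 S → |Z| = 1/|Y| = 1040 Ω, ∠Z = −∠Y = 58.8°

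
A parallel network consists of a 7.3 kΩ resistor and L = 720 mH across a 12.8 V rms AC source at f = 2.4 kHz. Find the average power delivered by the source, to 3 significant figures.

22.4 mW

ω = 2πf = 15080 rad/s
X_L = ωL = 10900 Ω
Parallel: admittances add. Y = 1/R + 1/(jωL)
Y = (0.000137 − j9.21e-05) S
|Y| = 0.000165 S → |Z| = 1/|Y| = 6060 Ω, ∠Z = −∠Y = 33.9°
I = V/|Z| = 2.11 mA
P = VI cos φ = 12.8 × 0.00211 × cos(33.9°) = 22.4 mW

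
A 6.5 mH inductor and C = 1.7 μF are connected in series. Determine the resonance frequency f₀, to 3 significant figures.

1.51 kHz

ω₀ = 1/√(LC) = 1/√(0.0065 × 1.7e-06) = 9513 rad/s
f₀ = ω₀/(2π) = 1.51 kHz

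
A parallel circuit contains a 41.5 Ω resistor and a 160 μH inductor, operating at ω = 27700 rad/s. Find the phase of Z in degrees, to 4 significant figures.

X_L = ωL = 4.432 Ω
Parallel: admittances add. Y = 1/R + 1/(jωL)
Y = (0.02410 − j0.2256) S
|Y| = 0.2269 S → |Z| = 1/|Y| = 4.407 Ω, ∠Z = −∠Y = 83.90°

83.90°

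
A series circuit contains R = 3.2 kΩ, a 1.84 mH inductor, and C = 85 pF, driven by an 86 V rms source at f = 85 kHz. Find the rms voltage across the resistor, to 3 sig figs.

12.9 V

ω = 2πf = 534100 rad/s
X_L = ωL = 983 Ω
X_C = 1/(ωC) = 22000 Ω
Net reactance X = X_L − X_C = -21000 Ω
Z = 3200 − j21000 Ω
|Z| = √(3200² + 21000²) = 21300 Ω
I = V/|Z| = 4.04 mA
V_R = I·|Z_R| = 0.00404 × 3200 = 12.9 V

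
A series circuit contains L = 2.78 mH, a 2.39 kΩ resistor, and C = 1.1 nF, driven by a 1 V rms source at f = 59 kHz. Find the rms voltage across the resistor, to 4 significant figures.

ω = 2πf = 370700 rad/s
X_L = ωL = 1031 Ω
X_C = 1/(ωC) = 2452 Ω
Net reactance X = X_L − X_C = -1422 Ω
Z = 2390 − j1422 Ω
|Z| = √(2390² + 1422²) = 2781 Ω
I = V/|Z| = 359.6 μA
V_R = I·|Z_R| = 0.0003596 × 2390 = 0.8594 V

0.8594 V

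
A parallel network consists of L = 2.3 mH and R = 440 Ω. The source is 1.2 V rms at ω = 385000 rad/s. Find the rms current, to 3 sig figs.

3.05 mA

X_L = ωL = 886 Ω
Parallel: admittances add. Y = 1/R + 1/(jωL)
Y = (0.00227 − j0.00113) S
|Y| = 0.00254 S → |Z| = 1/|Y| = 394 Ω, ∠Z = −∠Y = 26.4°
I = V/|Z| = 1.2/394 = 3.05 mA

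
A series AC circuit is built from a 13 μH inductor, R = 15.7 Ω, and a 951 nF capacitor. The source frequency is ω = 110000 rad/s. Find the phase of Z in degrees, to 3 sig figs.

X_L = ωL = 1.43 Ω
X_C = 1/(ωC) = 9.56 Ω
Net reactance X = X_L − X_C = -8.13 Ω
Z = 15.7 − j8.13 Ω
|Z| = √(15.7² + 8.13²) = 17.7 Ω
∠Z = arctan(-8.13/15.7) = -27.4°

-27.4°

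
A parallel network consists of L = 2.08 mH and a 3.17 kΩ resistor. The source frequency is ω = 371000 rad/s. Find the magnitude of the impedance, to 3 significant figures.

X_L = ωL = 772 Ω
Parallel: admittances add. Y = 1/R + 1/(jωL)
Y = (0.000315 − j0.00130) S
|Y| = 0.00133 S → |Z| = 1/|Y| = 750 Ω, ∠Z = −∠Y = 76.3°

750 Ω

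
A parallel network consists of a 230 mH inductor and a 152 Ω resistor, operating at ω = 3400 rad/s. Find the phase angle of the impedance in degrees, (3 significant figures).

11.0°

X_L = ωL = 782 Ω
Parallel: admittances add. Y = 1/R + 1/(jωL)
Y = (0.00658 − j0.00128) S
|Y| = 0.00670 S → |Z| = 1/|Y| = 149 Ω, ∠Z = −∠Y = 11.0°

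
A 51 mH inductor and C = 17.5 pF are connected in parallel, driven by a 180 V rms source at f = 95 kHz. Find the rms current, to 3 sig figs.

4.03 mA

ω = 2πf = 596900 rad/s
X_L = ωL = 30400 Ω
X_C = 1/(ωC) = 95700 Ω
Parallel: admittances add. Y = 1/(jωL) + jωC
Y = (0 − j2.24e-05) S
|Y| = 2.24e-05 S → |Z| = 1/|Y| = 44600 Ω, ∠Z = −∠Y = 90.0°
I = V/|Z| = 180/44600 = 4.03 mA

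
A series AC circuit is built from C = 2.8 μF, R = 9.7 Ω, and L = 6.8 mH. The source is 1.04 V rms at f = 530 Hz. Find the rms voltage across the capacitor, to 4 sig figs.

1.310 V

ω = 2πf = 3330 rad/s
X_L = ωL = 22.64 Ω
X_C = 1/(ωC) = 107.2 Ω
Net reactance X = X_L − X_C = -84.60 Ω
Z = 9.700 − j84.60 Ω
|Z| = √(9.700² + 84.60²) = 85.16 Ω
I = V/|Z| = 12.21 mA
V_C = I·|Z_C| = 0.01221 × 107.2 = 1.310 V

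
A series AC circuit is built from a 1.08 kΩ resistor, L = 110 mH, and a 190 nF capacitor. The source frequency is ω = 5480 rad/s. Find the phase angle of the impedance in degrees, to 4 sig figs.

X_L = ωL = 602.8 Ω
X_C = 1/(ωC) = 960.4 Ω
Net reactance X = X_L − X_C = -357.6 Ω
Z = 1080 − j357.6 Ω
|Z| = √(1080² + 357.6²) = 1138 Ω
∠Z = arctan(-357.6/1080) = -18.32°

-18.32°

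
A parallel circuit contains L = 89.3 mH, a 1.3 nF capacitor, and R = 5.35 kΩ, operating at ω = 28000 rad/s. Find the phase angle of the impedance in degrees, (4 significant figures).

X_L = ωL = 2500 Ω
X_C = 1/(ωC) = 27470 Ω
Parallel: admittances add. Y = 1/R + 1/(jωL) + jωC
Y = (0.0001869 − j0.0003635) S
|Y| = 0.0004088 S → |Z| = 1/|Y| = 2446 Ω, ∠Z = −∠Y = 62.79°

62.79°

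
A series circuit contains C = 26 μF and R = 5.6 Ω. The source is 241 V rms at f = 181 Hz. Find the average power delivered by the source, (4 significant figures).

276.8 W

ω = 2πf = 1137 rad/s
X_C = 1/(ωC) = 33.82 Ω
Z = 5.600 − j33.82 Ω
|Z| = √(5.600² + 33.82²) = 34.28 Ω
∠Z = arctan(-33.82/5.600) = -80.60°
I = V/|Z| = 7.030 A
P = VI cos φ = 241 × 7.030 × cos(-80.60°) = 276.8 W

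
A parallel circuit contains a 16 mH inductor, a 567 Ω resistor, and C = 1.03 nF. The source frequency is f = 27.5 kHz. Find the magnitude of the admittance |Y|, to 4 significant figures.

ω = 2πf = 172800 rad/s
X_L = ωL = 2765 Ω
X_C = 1/(ωC) = 5619 Ω
Parallel: admittances add. Y = 1/R + 1/(jωL) + jωC
Y = (0.001764 − j0.0001837) S
|Y| = 0.001773 S → |Z| = 1/|Y| = 563.9 Ω, ∠Z = −∠Y = 5.948°

1.773 mS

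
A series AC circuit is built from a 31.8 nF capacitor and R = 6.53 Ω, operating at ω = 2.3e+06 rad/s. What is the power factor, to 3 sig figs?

0.431

X_C = 1/(ωC) = 13.7 Ω
Z = 6.53 − j13.7 Ω
|Z| = √(6.53² + 13.7²) = 15.2 Ω
∠Z = arctan(-13.7/6.53) = -64.5°
cos φ = cos(-64.5°) = 0.431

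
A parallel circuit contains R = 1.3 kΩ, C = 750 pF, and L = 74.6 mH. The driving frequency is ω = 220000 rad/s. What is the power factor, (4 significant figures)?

0.9910

X_L = ωL = 16410 Ω
X_C = 1/(ωC) = 6061 Ω
Parallel: admittances add. Y = 1/R + 1/(jωL) + jωC
Y = (0.0007692 + j0.0001041) S
|Y| = 0.0007762 S → |Z| = 1/|Y| = 1288 Ω, ∠Z = −∠Y = -7.705°
cos φ = cos(-7.705°) = 0.9910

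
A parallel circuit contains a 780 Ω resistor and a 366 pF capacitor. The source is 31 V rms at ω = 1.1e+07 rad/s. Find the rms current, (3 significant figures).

131 mA

X_C = 1/(ωC) = 248 Ω
Parallel: admittances add. Y = 1/R + jωC
Y = (0.00128 + j0.00403) S
|Y| = 0.00423 S → |Z| = 1/|Y| = 237 Ω, ∠Z = −∠Y = -72.3°
I = V/|Z| = 31/237 = 131 mA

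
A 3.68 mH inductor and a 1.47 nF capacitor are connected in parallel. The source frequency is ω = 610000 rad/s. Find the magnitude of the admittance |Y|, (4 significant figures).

451.2 μS

X_L = ωL = 2245 Ω
X_C = 1/(ωC) = 1115 Ω
Parallel: admittances add. Y = 1/(jωL) + jωC
Y = (0 + j0.0004512) S
|Y| = 0.0004512 S → |Z| = 1/|Y| = 2216 Ω, ∠Z = −∠Y = -90.00°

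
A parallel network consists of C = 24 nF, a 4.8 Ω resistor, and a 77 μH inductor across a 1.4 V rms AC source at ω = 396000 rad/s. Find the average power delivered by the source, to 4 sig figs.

408.3 mW

X_L = ωL = 30.49 Ω
X_C = 1/(ωC) = 105.2 Ω
Parallel: admittances add. Y = 1/R + 1/(jωL) + jωC
Y = (0.2083 − j0.02329) S
|Y| = 0.2096 S → |Z| = 1/|Y| = 4.770 Ω, ∠Z = −∠Y = 6.379°
I = V/|Z| = 293.5 mA
P = VI cos φ = 1.4 × 0.2935 × cos(6.379°) = 408.3 mW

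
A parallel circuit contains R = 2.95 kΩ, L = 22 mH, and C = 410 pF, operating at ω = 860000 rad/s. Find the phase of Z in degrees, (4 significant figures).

-41.48°

X_L = ωL = 18920 Ω
X_C = 1/(ωC) = 2836 Ω
Parallel: admittances add. Y = 1/R + 1/(jωL) + jωC
Y = (0.0003390 + j0.0002997) S
|Y| = 0.0004525 S → |Z| = 1/|Y| = 2210 Ω, ∠Z = −∠Y = -41.48°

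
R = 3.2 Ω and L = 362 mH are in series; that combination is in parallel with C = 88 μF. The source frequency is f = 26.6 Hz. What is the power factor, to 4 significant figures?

ω = 2πf = 167.1 rad/s
X_L = ωL = 60.50 Ω
X_C = 1/(ωC) = 67.99 Ω
Branch 1 (R+jX_L): Z₁ = 3.200 + j60.50 Ω, |Z₁| = 60.59 Ω
Branch 2 (−jX_C): Z₂ = −j67.99 Ω
Parallel: Z = Z₁Z₂/(Z₁+Z₂), |Z| = 505.8 Ω, ∠Z = 63.84°
cos φ = cos(63.84°) = 0.4409

0.4409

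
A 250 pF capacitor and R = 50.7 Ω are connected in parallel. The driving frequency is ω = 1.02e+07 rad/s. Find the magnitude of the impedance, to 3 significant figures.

X_C = 1/(ωC) = 392 Ω
Parallel: admittances add. Y = 1/R + jωC
Y = (0.0197 + j0.00255) S
|Y| = 0.0199 S → |Z| = 1/|Y| = 50.3 Ω, ∠Z = −∠Y = -7.37°

50.3 Ω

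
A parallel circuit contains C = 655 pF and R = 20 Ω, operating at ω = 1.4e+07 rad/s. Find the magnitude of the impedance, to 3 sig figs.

X_C = 1/(ωC) = 109 Ω
Parallel: admittances add. Y = 1/R + jωC
Y = (0.0500 + j0.00917) S
|Y| = 0.0508 S → |Z| = 1/|Y| = 19.7 Ω, ∠Z = −∠Y = -10.4°

19.7 Ω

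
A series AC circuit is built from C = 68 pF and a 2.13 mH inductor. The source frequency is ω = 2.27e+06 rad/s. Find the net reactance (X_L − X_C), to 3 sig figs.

X_L = ωL = 4840 Ω
X_C = 1/(ωC) = 6480 Ω
X = 4840 − 6480 = -1640 Ω

-1640 Ω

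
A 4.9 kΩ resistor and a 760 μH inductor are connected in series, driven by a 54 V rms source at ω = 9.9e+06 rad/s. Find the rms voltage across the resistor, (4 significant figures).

29.47 V

X_L = ωL = 7524 Ω
Z = 4900 + j7524 Ω
|Z| = √(4900² + 7524²) = 8979 Ω
I = V/|Z| = 6.014 mA
V_R = I·|Z_R| = 0.006014 × 4900 = 29.47 V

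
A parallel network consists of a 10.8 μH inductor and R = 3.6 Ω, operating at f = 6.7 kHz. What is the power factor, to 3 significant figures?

0.125

ω = 2πf = 42100 rad/s
X_L = ωL = 0.455 Ω
Parallel: admittances add. Y = 1/R + 1/(jωL)
Y = (0.278 − j2.20) S
|Y| = 2.22 S → |Z| = 1/|Y| = 0.451 Ω, ∠Z = −∠Y = 82.8°
cos φ = cos(82.8°) = 0.125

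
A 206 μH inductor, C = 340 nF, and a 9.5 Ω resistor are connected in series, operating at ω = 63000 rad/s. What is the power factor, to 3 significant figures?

0.271

X_L = ωL = 13.0 Ω
X_C = 1/(ωC) = 46.7 Ω
Net reactance X = X_L − X_C = -33.7 Ω
Z = 9.50 − j33.7 Ω
|Z| = √(9.50² + 33.7²) = 35.0 Ω
∠Z = arctan(-33.7/9.50) = -74.3°
cos φ = cos(-74.3°) = 0.271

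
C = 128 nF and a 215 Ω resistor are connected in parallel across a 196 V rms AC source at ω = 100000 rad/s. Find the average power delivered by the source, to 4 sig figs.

X_C = 1/(ωC) = 78.12 Ω
Parallel: admittances add. Y = 1/R + jωC
Y = (0.004651 + j0.01280) S
|Y| = 0.01362 S → |Z| = 1/|Y| = 73.43 Ω, ∠Z = −∠Y = -70.03°
I = V/|Z| = 2.669 A
P = VI cos φ = 196 × 2.669 × cos(-70.03°) = 178.7 W

178.7 W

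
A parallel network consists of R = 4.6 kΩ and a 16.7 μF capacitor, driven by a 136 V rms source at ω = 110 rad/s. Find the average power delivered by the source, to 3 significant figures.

X_C = 1/(ωC) = 544 Ω
Parallel: admittances add. Y = 1/R + jωC
Y = (0.000217 + j0.00184) S
|Y| = 0.00185 S → |Z| = 1/|Y| = 541 Ω, ∠Z = −∠Y = -83.3°
I = V/|Z| = 252 mA
P = VI cos φ = 136 × 0.252 × cos(-83.3°) = 4.02 W

4.02 W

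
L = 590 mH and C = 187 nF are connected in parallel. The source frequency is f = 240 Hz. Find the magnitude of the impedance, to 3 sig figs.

1190 Ω

ω = 2πf = 1508 rad/s
X_L = ωL = 890 Ω
X_C = 1/(ωC) = 3550 Ω
Parallel: admittances add. Y = 1/(jωL) + jωC
Y = (0 − j0.000842) S
|Y| = 0.000842 S → |Z| = 1/|Y| = 1190 Ω, ∠Z = −∠Y = 90.0°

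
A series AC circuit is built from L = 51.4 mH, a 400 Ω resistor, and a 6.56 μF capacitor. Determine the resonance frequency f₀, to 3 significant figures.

ω₀ = 1/√(LC) = 1/√(0.0514 × 6.56e-06) = 1722 rad/s
f₀ = ω₀/(2π) = 274 Hz

274 Hz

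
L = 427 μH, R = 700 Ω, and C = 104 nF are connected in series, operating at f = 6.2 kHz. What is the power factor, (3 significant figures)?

ω = 2πf = 38960 rad/s
X_L = ωL = 16.6 Ω
X_C = 1/(ωC) = 247 Ω
Net reactance X = X_L − X_C = -230 Ω
Z = 700 − j230 Ω
|Z| = √(700² + 230²) = 737 Ω
∠Z = arctan(-230/700) = -18.2°
cos φ = cos(-18.2°) = 0.950

0.950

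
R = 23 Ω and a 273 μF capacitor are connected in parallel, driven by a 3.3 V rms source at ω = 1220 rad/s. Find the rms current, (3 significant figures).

1.11 A

X_C = 1/(ωC) = 3.00 Ω
Parallel: admittances add. Y = 1/R + jωC
Y = (0.0435 + j0.333) S
|Y| = 0.336 S → |Z| = 1/|Y| = 2.98 Ω, ∠Z = −∠Y = -82.6°
I = V/|Z| = 3.3/2.98 = 1.11 A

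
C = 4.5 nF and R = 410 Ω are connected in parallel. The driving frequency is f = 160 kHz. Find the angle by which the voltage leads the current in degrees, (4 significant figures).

ω = 2πf = 1.005e+06 rad/s
X_C = 1/(ωC) = 221.0 Ω
Parallel: admittances add. Y = 1/R + jωC
Y = (0.002439 + j0.004524) S
|Y| = 0.005139 S → |Z| = 1/|Y| = 194.6 Ω, ∠Z = −∠Y = -61.67°

-61.67°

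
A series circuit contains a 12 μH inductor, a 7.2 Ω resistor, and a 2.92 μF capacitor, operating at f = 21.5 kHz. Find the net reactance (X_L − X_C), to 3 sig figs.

ω = 2πf = 135100 rad/s
X_L = ωL = 1.62 Ω
X_C = 1/(ωC) = 2.54 Ω
X = 1.62 − 2.54 = -0.914 Ω

-0.914 Ω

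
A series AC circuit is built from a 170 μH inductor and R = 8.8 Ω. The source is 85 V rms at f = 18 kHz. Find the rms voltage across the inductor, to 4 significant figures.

77.29 V

ω = 2πf = 113100 rad/s
X_L = ωL = 19.23 Ω
Z = 8.800 + j19.23 Ω
|Z| = √(8.800² + 19.23²) = 21.14 Ω
I = V/|Z| = 4.020 A
V_L = I·|Z_L| = 4.020 × 19.23 = 77.29 V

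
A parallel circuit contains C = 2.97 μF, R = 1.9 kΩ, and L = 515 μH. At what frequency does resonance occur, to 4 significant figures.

4.069 kHz

ω₀ = 1/√(LC) = 1/√(0.000515 × 2.97e-06) = 25570 rad/s
f₀ = ω₀/(2π) = 4.069 kHz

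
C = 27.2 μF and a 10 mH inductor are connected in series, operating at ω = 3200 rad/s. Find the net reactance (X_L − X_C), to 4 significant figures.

20.51 Ω

X_L = ωL = 32.00 Ω
X_C = 1/(ωC) = 11.49 Ω
X = 32.00 − 11.49 = 20.51 Ω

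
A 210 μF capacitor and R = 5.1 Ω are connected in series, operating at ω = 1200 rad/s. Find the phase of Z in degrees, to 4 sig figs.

-37.89°

X_C = 1/(ωC) = 3.968 Ω
Z = 5.100 − j3.968 Ω
|Z| = √(5.100² + 3.968²) = 6.462 Ω
∠Z = arctan(-3.968/5.100) = -37.89°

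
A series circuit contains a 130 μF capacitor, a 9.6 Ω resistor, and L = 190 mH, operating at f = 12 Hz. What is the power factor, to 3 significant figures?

ω = 2πf = 75.40 rad/s
X_L = ωL = 14.3 Ω
X_C = 1/(ωC) = 102 Ω
Net reactance X = X_L − X_C = -87.7 Ω
Z = 9.60 − j87.7 Ω
|Z| = √(9.60² + 87.7²) = 88.2 Ω
∠Z = arctan(-87.7/9.60) = -83.8°
cos φ = cos(-83.8°) = 0.109

0.109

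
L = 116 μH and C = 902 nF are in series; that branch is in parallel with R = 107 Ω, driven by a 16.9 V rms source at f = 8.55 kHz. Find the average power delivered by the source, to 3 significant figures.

2.67 W

ω = 2πf = 53720 rad/s
X_L = ωL = 6.23 Ω
X_C = 1/(ωC) = 20.6 Ω
Branch 1: Z₁ = R = 107 Ω
Branch 2 (series LC): Z₂ = j(X_L − X_C) = −j14.4 Ω
Parallel: Z = Z₁Z₂/(Z₁+Z₂), |Z| = 14.3 Ω, ∠Z = -82.3°
I = V/|Z| = 1.18 A
P = VI cos φ = 16.9 × 1.18 × cos(-82.3°) = 2.67 W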